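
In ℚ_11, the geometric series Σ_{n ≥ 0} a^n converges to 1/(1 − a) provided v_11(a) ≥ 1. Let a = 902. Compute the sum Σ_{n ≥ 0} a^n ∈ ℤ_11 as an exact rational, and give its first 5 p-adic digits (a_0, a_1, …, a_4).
Σ a^n = 1/(1 − a) = -1/901;  first 5 digits = (1, 5, 10, 10, 6)

v_11(a) = 1 ≥ 1, so the series converges in ℤ_11 to 1/(1 − a) = 1/(1 − 902) = -1/901. Expand this rational in ℤ_11: compute digits iteratively via d_i = x_i mod 11, x_{i+1} = (x_i − d_i)/11. The first 5 digits are (1, 5, 10, 10, 6).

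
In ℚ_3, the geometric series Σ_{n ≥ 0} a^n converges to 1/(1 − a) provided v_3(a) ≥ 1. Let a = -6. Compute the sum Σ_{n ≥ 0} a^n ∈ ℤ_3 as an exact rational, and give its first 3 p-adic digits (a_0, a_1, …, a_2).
Σ a^n = 1/(1 − a) = 1/7;  first 3 digits = (1, 1, 0)

v_3(a) = 1 ≥ 1, so the series converges in ℤ_3 to 1/(1 − a) = 1/(1 − (-6)) = 1/7. Expand this rational in ℤ_3: compute digits iteratively via d_i = x_i mod 3, x_{i+1} = (x_i − d_i)/3. The first 3 digits are (1, 1, 0).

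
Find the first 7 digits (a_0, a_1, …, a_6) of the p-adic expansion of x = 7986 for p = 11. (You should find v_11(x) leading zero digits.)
(a_0, …, a_6) = (0, 0, 0, 6, 0, 0, 0)

v_11(7986) = 3, so a_0 = ... = a_2 = 0. Factor out: x = 11^3 · u with u = 6 a unit in ℤ_11. Expand u iteratively via a_{v+i} = u_i mod 11, u_{i+1} = (u_i − a_{v+i})/11:
  u_0 = 6;  a_3 = 6;  u_1 = (u_0 − 6)/11 = 0
  u_1 = 0;  a_4 = 0;  u_2 = (u_1 − 0)/11 = 0
  u_2 = 0;  a_5 = 0;  u_3 = (u_2 − 0)/11 = 0
  u_3 = 0;  a_6 = 0;  u_4 = (u_3 − 0)/11 = 0
Digits: (0, 0, 0, 6, 0, 0, 0).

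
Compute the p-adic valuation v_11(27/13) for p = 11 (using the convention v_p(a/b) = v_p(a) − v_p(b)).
v_11(27/13) = 0

Factor powers of 11 from the numerator and denominator of the reduced fraction: 27 = 11^0 · 27 and 13 = 11^0 · 13. Apply v_p(a/b) = v_p(a) − v_p(b): v_11(27/13) = 0 − 0 = 0.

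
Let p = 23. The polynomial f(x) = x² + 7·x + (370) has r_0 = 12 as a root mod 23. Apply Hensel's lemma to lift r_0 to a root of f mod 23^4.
r_3 = 22552 (mod 279841)

Hensel: r_{i+1} = r_i − f(r_i)·(f′(r_i))^{-1} mod 23^{i+2}, f′(x) = 2x + 7. Iterate:
  r_0 = 12 (mod 23)
  r_1 = 334 (mod 529)
  r_2 = 10385 (mod 12167)
  r_3 = 22552 (mod 279841)
Final: r = 22552 satisfies f(r) ≡ 0 mod 23^4.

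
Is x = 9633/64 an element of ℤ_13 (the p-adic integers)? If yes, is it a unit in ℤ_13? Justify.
x ∈ ℤ_13 but not a unit; v_13(x) = 2 > 0

ℤ_13 = {x ∈ ℚ_13 : v_13(x) ≥ 0} and ℤ_13^× = {x ∈ ℤ_13 : v_13(x) = 0}. Here v_13(9633/64) = v_13(num) − v_13(den) = 2; compare against these criteria.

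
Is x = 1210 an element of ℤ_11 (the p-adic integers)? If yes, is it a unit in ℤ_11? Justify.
x ∈ ℤ_11 but not a unit; v_11(x) = 2 > 0

ℤ_11 = {x ∈ ℚ_11 : v_11(x) ≥ 0} and ℤ_11^× = {x ∈ ℤ_11 : v_11(x) = 0}. Here v_11(1210) = v_11(num) − v_11(den) = 2; compare against these criteria.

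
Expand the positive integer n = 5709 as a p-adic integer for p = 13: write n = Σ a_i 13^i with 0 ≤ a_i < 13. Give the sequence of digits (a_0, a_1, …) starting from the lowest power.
(a_0, a_1, …) = (2, 10, 7, 2)

Repeated division by 13 gives the digits low-to-high: 5709 = 2 + 10·13^1 + 7·13^2 + 2·13^3. Digit sequence: (2, 10, 7, 2).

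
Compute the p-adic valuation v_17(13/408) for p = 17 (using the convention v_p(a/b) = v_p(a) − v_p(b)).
v_17(13/408) = -1

Factor powers of 17 from the numerator and denominator of the reduced fraction: 13 = 17^0 · 13 and 408 = 17^1 · 24. Apply v_p(a/b) = v_p(a) − v_p(b): v_17(13/408) = 0 − 1 = -1.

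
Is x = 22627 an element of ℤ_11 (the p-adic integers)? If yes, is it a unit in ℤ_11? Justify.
x ∈ ℤ_11 but not a unit; v_11(x) = 3 > 0

ℤ_11 = {x ∈ ℚ_11 : v_11(x) ≥ 0} and ℤ_11^× = {x ∈ ℤ_11 : v_11(x) = 0}. Here v_11(22627) = v_11(num) − v_11(den) = 3; compare against these criteria.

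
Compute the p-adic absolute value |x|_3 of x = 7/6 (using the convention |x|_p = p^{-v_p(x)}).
|7/6|_3 = 3

Step 1 — compute v_3(x) by factoring powers of 3 out of the numerator and denominator: v_3(7/6) = -1. Step 2 — apply |x|_p = p^{-v_p(x)} = 3^{1} = 3.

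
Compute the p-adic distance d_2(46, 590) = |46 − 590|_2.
d_2(46, 590) = 1/32

Step 1 — x − y = 46 − 590 = -544. Step 2 — v_2(-544) = 5 (factor: -544 = −(2^5 · 17); the sign does not affect v_p). Step 3 — |x − y|_2 = 2^{-5} = 1/32.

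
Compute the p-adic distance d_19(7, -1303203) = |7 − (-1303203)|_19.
d_19(7, -1303203) = 1/130321

Step 1 — x − y = 7 − (-1303203) = 1303210. Step 2 — v_19(1303210) = 4 (factor: 1303210 = (19^4 · 10); the sign does not affect v_p). Step 3 — |x − y|_19 = 19^{-4} = 1/130321.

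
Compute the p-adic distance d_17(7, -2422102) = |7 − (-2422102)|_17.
d_17(7, -2422102) = 1/83521

Step 1 — x − y = 7 − (-2422102) = 2422109. Step 2 — v_17(2422109) = 4 (factor: 2422109 = (17^4 · 29); the sign does not affect v_p). Step 3 — |x − y|_17 = 17^{-4} = 1/83521.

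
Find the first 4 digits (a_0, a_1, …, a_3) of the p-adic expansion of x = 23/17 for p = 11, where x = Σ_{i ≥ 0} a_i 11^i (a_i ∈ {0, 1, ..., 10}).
(a_0, …, a_3) = (2, 9, 5, 4)

v_11(23/17) = 0 (numerator and denominator both coprime to 11), so x ∈ ℤ_11^×. Compute digits iteratively via a_i = x_i mod 11, x_{i+1} = (x_i − a_i)/11, with x_0 = x:
  x_0 = 23/17;  a_0 = 2;  x_1 = (x_0 − 2)/11 = -1/17
  x_1 = -1/17;  a_1 = 9;  x_2 = (x_1 − 9)/11 = -14/17
  x_2 = -14/17;  a_2 = 5;  x_3 = (x_2 − 5)/11 = -9/17
  x_3 = -9/17;  a_3 = 4;  x_4 = (x_3 − 4)/11 = -7/17
Digits: (2, 9, 5, 4).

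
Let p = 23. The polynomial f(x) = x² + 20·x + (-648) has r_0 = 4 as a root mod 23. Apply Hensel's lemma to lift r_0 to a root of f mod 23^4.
r_3 = 48465 (mod 279841)

Hensel: r_{i+1} = r_i − f(r_i)·(f′(r_i))^{-1} mod 23^{i+2}, f′(x) = 2x + 20. Iterate:
  r_0 = 4 (mod 23)
  r_1 = 326 (mod 529)
  r_2 = 11964 (mod 12167)
  r_3 = 48465 (mod 279841)
Final: r = 48465 satisfies f(r) ≡ 0 mod 23^4.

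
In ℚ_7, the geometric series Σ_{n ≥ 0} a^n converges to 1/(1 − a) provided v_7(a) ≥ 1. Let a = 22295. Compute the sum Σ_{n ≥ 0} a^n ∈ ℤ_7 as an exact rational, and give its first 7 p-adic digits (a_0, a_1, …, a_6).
Σ a^n = 1/(1 − a) = -1/22294;  first 7 digits = (1, 0, 0, 2, 2, 1, 4)

v_7(a) = 3 ≥ 1, so the series converges in ℤ_7 to 1/(1 − a) = 1/(1 − 22295) = -1/22294. Expand this rational in ℤ_7: compute digits iteratively via d_i = x_i mod 7, x_{i+1} = (x_i − d_i)/7. The first 7 digits are (1, 0, 0, 2, 2, 1, 4).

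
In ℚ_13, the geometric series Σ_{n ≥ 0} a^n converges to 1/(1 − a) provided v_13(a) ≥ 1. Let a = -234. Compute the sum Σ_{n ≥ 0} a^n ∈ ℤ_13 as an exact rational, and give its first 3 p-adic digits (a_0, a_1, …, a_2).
Σ a^n = 1/(1 − a) = 1/235;  first 3 digits = (1, 8, 10)

v_13(a) = 1 ≥ 1, so the series converges in ℤ_13 to 1/(1 − a) = 1/(1 − (-234)) = 1/235. Expand this rational in ℤ_13: compute digits iteratively via d_i = x_i mod 13, x_{i+1} = (x_i − d_i)/13. The first 3 digits are (1, 8, 10).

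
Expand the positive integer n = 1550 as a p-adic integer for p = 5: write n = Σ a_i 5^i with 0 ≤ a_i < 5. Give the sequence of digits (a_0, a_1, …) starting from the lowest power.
(a_0, a_1, …) = (0, 0, 2, 2, 2)

Repeated division by 5 gives the digits low-to-high: 1550 = 2·5^2 + 2·5^3 + 2·5^4. Digit sequence: (0, 0, 2, 2, 2).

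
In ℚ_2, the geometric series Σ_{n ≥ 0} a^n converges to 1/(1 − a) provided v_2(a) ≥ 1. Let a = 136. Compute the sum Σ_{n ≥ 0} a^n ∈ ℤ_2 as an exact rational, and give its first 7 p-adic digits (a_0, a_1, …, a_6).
Σ a^n = 1/(1 − a) = -1/135;  first 7 digits = (1, 0, 0, 1, 0, 0, 1)

v_2(a) = 3 ≥ 1, so the series converges in ℤ_2 to 1/(1 − a) = 1/(1 − 136) = -1/135. Expand this rational in ℤ_2: compute digits iteratively via d_i = x_i mod 2, x_{i+1} = (x_i − d_i)/2. The first 7 digits are (1, 0, 0, 1, 0, 0, 1).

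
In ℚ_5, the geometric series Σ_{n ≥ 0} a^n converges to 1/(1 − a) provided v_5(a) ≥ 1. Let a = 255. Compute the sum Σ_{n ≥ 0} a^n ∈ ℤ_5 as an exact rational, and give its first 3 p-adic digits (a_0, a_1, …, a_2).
Σ a^n = 1/(1 − a) = -1/254;  first 3 digits = (1, 1, 1)

v_5(a) = 1 ≥ 1, so the series converges in ℤ_5 to 1/(1 − a) = 1/(1 − 255) = -1/254. Expand this rational in ℤ_5: compute digits iteratively via d_i = x_i mod 5, x_{i+1} = (x_i − d_i)/5. The first 3 digits are (1, 1, 1).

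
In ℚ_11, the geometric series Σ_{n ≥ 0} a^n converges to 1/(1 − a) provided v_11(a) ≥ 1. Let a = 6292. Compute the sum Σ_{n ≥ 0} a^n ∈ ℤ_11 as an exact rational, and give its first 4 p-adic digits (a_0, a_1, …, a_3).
Σ a^n = 1/(1 − a) = -1/6291;  first 4 digits = (1, 0, 8, 4)

v_11(a) = 2 ≥ 1, so the series converges in ℤ_11 to 1/(1 − a) = 1/(1 − 6292) = -1/6291. Expand this rational in ℤ_11: compute digits iteratively via d_i = x_i mod 11, x_{i+1} = (x_i − d_i)/11. The first 4 digits are (1, 0, 8, 4).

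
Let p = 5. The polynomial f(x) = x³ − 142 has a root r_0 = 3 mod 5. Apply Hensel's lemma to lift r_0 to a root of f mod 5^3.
r_2 = 73 (mod 125)

Hensel: r_{i+1} = r_i − f(r_i)/f′(r_i) mod 5^{i+2}, where f′(x) = 3x². Iterate:
  r_0 = 3 (mod 5)
  r_1 = 23 (mod 25)
  r_2 = 73 (mod 125)
Final: r = 73 with f(r) ≡ 0 mod 5^3.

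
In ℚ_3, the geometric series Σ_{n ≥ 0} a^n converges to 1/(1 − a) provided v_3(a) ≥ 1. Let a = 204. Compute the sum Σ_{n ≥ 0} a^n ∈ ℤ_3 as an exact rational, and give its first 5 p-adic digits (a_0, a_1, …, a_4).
Σ a^n = 1/(1 − a) = -1/203;  first 5 digits = (1, 2, 2, 2, 0)

v_3(a) = 1 ≥ 1, so the series converges in ℤ_3 to 1/(1 − a) = 1/(1 − 204) = -1/203. Expand this rational in ℤ_3: compute digits iteratively via d_i = x_i mod 3, x_{i+1} = (x_i − d_i)/3. The first 5 digits are (1, 2, 2, 2, 0).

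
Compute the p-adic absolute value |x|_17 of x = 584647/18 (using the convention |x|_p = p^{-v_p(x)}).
|584647/18|_17 = 1/83521

Step 1 — compute v_17(x) by factoring powers of 17 out of the numerator and denominator: v_17(584647/18) = 4. Step 2 — apply |x|_p = p^{-v_p(x)} = 17^{-4} = 1/83521.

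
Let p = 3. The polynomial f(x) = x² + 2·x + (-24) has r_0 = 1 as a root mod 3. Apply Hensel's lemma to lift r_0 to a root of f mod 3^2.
r_1 = 4 (mod 9)

Hensel: r_{i+1} = r_i − f(r_i)·(f′(r_i))^{-1} mod 3^{i+2}, f′(x) = 2x + 2. Iterate:
  r_0 = 1 (mod 3)
  r_1 = 4 (mod 9)
Final: r = 4 satisfies f(r) ≡ 0 mod 3^2.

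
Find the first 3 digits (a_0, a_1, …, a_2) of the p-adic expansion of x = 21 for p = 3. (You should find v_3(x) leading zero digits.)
(a_0, …, a_2) = (0, 1, 2)

v_3(21) = 1, so a_0 = ... = a_0 = 0. Factor out: x = 3^1 · u with u = 7 a unit in ℤ_3. Expand u iteratively via a_{v+i} = u_i mod 3, u_{i+1} = (u_i − a_{v+i})/3:
  u_0 = 7;  a_1 = 1;  u_1 = (u_0 − 1)/3 = 2
  u_1 = 2;  a_2 = 2;  u_2 = (u_1 − 2)/3 = 0
Digits: (0, 1, 2).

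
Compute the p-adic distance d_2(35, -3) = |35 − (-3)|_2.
d_2(35, -3) = 1/2

Step 1 — x − y = 35 − (-3) = 38. Step 2 — v_2(38) = 1 (factor: 38 = (2^1 · 19); the sign does not affect v_p). Step 3 — |x − y|_2 = 2^{-1} = 1/2.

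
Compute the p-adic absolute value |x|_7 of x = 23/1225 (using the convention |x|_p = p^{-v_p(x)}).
|23/1225|_7 = 49

Step 1 — compute v_7(x) by factoring powers of 7 out of the numerator and denominator: v_7(23/1225) = -2. Step 2 — apply |x|_p = p^{-v_p(x)} = 7^{2} = 49.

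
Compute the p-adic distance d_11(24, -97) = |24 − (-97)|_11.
d_11(24, -97) = 1/121

Step 1 — x − y = 24 − (-97) = 121. Step 2 — v_11(121) = 2 (factor: 121 = (11^2 · 1); the sign does not affect v_p). Step 3 — |x − y|_11 = 11^{-2} = 1/121.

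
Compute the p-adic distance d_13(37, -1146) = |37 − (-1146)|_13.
d_13(37, -1146) = 1/169

Step 1 — x − y = 37 − (-1146) = 1183. Step 2 — v_13(1183) = 2 (factor: 1183 = (13^2 · 7); the sign does not affect v_p). Step 3 — |x − y|_13 = 13^{-2} = 1/169.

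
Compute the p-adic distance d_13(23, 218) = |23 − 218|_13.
d_13(23, 218) = 1/13

Step 1 — x − y = 23 − 218 = -195. Step 2 — v_13(-195) = 1 (factor: -195 = −(13^1 · 15); the sign does not affect v_p). Step 3 — |x − y|_13 = 13^{-1} = 1/13.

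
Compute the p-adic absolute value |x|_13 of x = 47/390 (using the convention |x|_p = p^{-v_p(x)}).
|47/390|_13 = 13

Step 1 — compute v_13(x) by factoring powers of 13 out of the numerator and denominator: v_13(47/390) = -1. Step 2 — apply |x|_p = p^{-v_p(x)} = 13^{1} = 13.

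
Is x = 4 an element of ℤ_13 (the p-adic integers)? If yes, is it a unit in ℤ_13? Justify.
x ∈ ℤ_13^× (unit); v_13(x) = 0

ℤ_13 = {x ∈ ℚ_13 : v_13(x) ≥ 0} and ℤ_13^× = {x ∈ ℤ_13 : v_13(x) = 0}. Here v_13(4) = v_13(num) − v_13(den) = 0; compare against these criteria.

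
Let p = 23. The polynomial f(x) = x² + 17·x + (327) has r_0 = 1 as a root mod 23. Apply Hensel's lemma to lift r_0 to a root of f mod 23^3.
r_2 = 9477 (mod 12167)

Hensel: r_{i+1} = r_i − f(r_i)·(f′(r_i))^{-1} mod 23^{i+2}, f′(x) = 2x + 17. Iterate:
  r_0 = 1 (mod 23)
  r_1 = 484 (mod 529)
  r_2 = 9477 (mod 12167)
Final: r = 9477 satisfies f(r) ≡ 0 mod 23^3.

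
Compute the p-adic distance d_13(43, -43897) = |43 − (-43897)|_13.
d_13(43, -43897) = 1/2197

Step 1 — x − y = 43 − (-43897) = 43940. Step 2 — v_13(43940) = 3 (factor: 43940 = (13^3 · 20); the sign does not affect v_p). Step 3 — |x − y|_13 = 13^{-3} = 1/2197.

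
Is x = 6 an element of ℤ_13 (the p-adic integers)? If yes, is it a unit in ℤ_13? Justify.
x ∈ ℤ_13^× (unit); v_13(x) = 0

ℤ_13 = {x ∈ ℚ_13 : v_13(x) ≥ 0} and ℤ_13^× = {x ∈ ℤ_13 : v_13(x) = 0}. Here v_13(6) = v_13(num) − v_13(den) = 0; compare against these criteria.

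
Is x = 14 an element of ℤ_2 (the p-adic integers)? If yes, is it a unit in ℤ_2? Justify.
x ∈ ℤ_2 but not a unit; v_2(x) = 1 > 0

ℤ_2 = {x ∈ ℚ_2 : v_2(x) ≥ 0} and ℤ_2^× = {x ∈ ℤ_2 : v_2(x) = 0}. Here v_2(14) = v_2(num) − v_2(den) = 1; compare against these criteria.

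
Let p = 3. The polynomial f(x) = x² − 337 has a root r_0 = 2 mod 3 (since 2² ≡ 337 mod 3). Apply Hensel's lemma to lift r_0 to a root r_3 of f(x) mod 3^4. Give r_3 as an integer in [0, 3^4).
r_3 = 65 (mod 81)

Hensel's recurrence: r_{i+1} = r_i − f(r_i)·(f′(r_i))^{-1} mod 3^{i+2}, with f′(x) = 2x. Iterate:
  r_0 = 2 (mod 3)
  r_1 = 2 (mod 9)
  r_2 = 11 (mod 27)
  r_3 = 65 (mod 81)
Final: r_3 = 65, and one checks f(r_3) ≡ 0 mod 3^4.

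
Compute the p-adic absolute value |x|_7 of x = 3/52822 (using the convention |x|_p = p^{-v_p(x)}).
|3/52822|_7 = 2401

Step 1 — compute v_7(x) by factoring powers of 7 out of the numerator and denominator: v_7(3/52822) = -4. Step 2 — apply |x|_p = p^{-v_p(x)} = 7^{4} = 2401.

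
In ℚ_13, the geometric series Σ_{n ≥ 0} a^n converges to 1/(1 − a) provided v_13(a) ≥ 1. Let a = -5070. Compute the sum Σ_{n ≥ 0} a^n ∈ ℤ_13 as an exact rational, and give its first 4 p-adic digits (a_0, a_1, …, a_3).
Σ a^n = 1/(1 − a) = 1/5071;  first 4 digits = (1, 0, 9, 10)

v_13(a) = 2 ≥ 1, so the series converges in ℤ_13 to 1/(1 − a) = 1/(1 − (-5070)) = 1/5071. Expand this rational in ℤ_13: compute digits iteratively via d_i = x_i mod 13, x_{i+1} = (x_i − d_i)/13. The first 4 digits are (1, 0, 9, 10).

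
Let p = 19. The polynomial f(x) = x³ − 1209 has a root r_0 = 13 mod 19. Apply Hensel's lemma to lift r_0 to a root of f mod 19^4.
r_3 = 88382 (mod 130321)

Hensel: r_{i+1} = r_i − f(r_i)/f′(r_i) mod 19^{i+2}, where f′(x) = 3x². Iterate:
  r_0 = 13 (mod 19)
  r_1 = 298 (mod 361)
  r_2 = 6074 (mod 6859)
  r_3 = 88382 (mod 130321)
Final: r = 88382 with f(r) ≡ 0 mod 19^4.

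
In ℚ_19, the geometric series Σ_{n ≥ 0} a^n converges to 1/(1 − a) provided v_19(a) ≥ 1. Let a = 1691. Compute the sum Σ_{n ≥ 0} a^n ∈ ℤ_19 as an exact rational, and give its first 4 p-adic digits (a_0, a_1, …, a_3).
Σ a^n = 1/(1 − a) = -1/1690;  first 4 digits = (1, 13, 2, 11)

v_19(a) = 1 ≥ 1, so the series converges in ℤ_19 to 1/(1 − a) = 1/(1 − 1691) = -1/1690. Expand this rational in ℤ_19: compute digits iteratively via d_i = x_i mod 19, x_{i+1} = (x_i − d_i)/19. The first 4 digits are (1, 13, 2, 11).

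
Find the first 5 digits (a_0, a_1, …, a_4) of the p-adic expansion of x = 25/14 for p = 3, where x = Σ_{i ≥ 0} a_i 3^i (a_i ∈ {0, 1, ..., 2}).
(a_0, …, a_4) = (2, 1, 2, 2, 1)

v_3(25/14) = 0 (numerator and denominator both coprime to 3), so x ∈ ℤ_3^×. Compute digits iteratively via a_i = x_i mod 3, x_{i+1} = (x_i − a_i)/3, with x_0 = x:
  x_0 = 25/14;  a_0 = 2;  x_1 = (x_0 − 2)/3 = -1/14
  x_1 = -1/14;  a_1 = 1;  x_2 = (x_1 − 1)/3 = -5/14
  x_2 = -5/14;  a_2 = 2;  x_3 = (x_2 − 2)/3 = -11/14
  x_3 = -11/14;  a_3 = 2;  x_4 = (x_3 − 2)/3 = -13/14
  x_4 = -13/14;  a_4 = 1;  x_5 = (x_4 − 1)/3 = -9/14
Digits: (2, 1, 2, 2, 1).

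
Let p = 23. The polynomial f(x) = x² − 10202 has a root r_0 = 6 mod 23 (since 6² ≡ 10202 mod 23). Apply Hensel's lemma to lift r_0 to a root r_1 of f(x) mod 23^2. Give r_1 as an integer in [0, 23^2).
r_1 = 236 (mod 529)

Hensel's recurrence: r_{i+1} = r_i − f(r_i)·(f′(r_i))^{-1} mod 23^{i+2}, with f′(x) = 2x. Iterate:
  r_0 = 6 (mod 23)
  r_1 = 236 (mod 529)
Final: r_1 = 236, and one checks f(r_1) ≡ 0 mod 23^2.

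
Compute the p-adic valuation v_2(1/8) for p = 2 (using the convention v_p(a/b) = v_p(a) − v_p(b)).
v_2(1/8) = -3

Factor powers of 2 from the numerator and denominator of the reduced fraction: 1 = 2^0 · 1 and 8 = 2^3 · 1. Apply v_p(a/b) = v_p(a) − v_p(b): v_2(1/8) = 0 − 3 = -3.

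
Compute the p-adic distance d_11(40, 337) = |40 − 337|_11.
d_11(40, 337) = 1/11

Step 1 — x − y = 40 − 337 = -297. Step 2 — v_11(-297) = 1 (factor: -297 = −(11^1 · 27); the sign does not affect v_p). Step 3 — |x − y|_11 = 11^{-1} = 1/11.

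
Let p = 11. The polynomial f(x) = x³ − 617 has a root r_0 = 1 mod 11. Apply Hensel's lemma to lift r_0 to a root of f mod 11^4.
r_3 = 4038 (mod 14641)

Hensel: r_{i+1} = r_i − f(r_i)/f′(r_i) mod 11^{i+2}, where f′(x) = 3x². Iterate:
  r_0 = 1 (mod 11)
  r_1 = 45 (mod 121)
  r_2 = 45 (mod 1331)
  r_3 = 4038 (mod 14641)
Final: r = 4038 with f(r) ≡ 0 mod 11^4.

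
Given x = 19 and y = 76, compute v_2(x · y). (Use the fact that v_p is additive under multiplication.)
v_2(1444) = 2

v_p(x) = 0 (factor: 19 = 2^0 · 19); v_p(y) = 2 (factor: 76 = 2^2 · 19). Additivity: v_p(xy) = v_p(x) + v_p(y) = 0 + 2 = 2. (Direct check: xy = 1444 = 2^2 · (361).)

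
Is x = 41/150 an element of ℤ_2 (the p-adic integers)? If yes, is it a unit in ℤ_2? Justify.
x ∉ ℤ_2 (v_2(x) = -1 < 0)

ℤ_2 = {x ∈ ℚ_2 : v_2(x) ≥ 0} and ℤ_2^× = {x ∈ ℤ_2 : v_2(x) = 0}. Here v_2(41/150) = v_2(num) − v_2(den) = -1; compare against these criteria.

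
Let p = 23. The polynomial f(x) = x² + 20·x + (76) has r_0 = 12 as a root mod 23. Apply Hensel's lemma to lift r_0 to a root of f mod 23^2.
r_1 = 242 (mod 529)

Hensel: r_{i+1} = r_i − f(r_i)·(f′(r_i))^{-1} mod 23^{i+2}, f′(x) = 2x + 20. Iterate:
  r_0 = 12 (mod 23)
  r_1 = 242 (mod 529)
Final: r = 242 satisfies f(r) ≡ 0 mod 23^2.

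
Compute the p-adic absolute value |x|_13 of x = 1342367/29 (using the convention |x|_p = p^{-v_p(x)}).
|1342367/29|_13 = 1/28561

Step 1 — compute v_13(x) by factoring powers of 13 out of the numerator and denominator: v_13(1342367/29) = 4. Step 2 — apply |x|_p = p^{-v_p(x)} = 13^{-4} = 1/28561.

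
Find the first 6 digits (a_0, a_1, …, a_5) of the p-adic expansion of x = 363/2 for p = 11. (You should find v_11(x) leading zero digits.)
(a_0, …, a_5) = (0, 0, 7, 5, 5, 5)

v_11(363/2) = 2, so a_0 = ... = a_1 = 0. Factor out: x = 11^2 · u with u = 3/2 a unit in ℤ_11. Expand u iteratively via a_{v+i} = u_i mod 11, u_{i+1} = (u_i − a_{v+i})/11:
  u_0 = 3/2;  a_2 = 7;  u_1 = (u_0 − 7)/11 = -1/2
  u_1 = -1/2;  a_3 = 5;  u_2 = (u_1 − 5)/11 = -1/2
  u_2 = -1/2;  a_4 = 5;  u_3 = (u_2 − 5)/11 = -1/2
  u_3 = -1/2;  a_5 = 5;  u_4 = (u_3 − 5)/11 = -1/2
Digits: (0, 0, 7, 5, 5, 5).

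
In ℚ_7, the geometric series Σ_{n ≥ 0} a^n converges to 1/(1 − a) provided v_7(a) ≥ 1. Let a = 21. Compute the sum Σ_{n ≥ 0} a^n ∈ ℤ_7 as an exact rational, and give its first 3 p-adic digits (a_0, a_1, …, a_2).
Σ a^n = 1/(1 − a) = -1/20;  first 3 digits = (1, 3, 2)

v_7(a) = 1 ≥ 1, so the series converges in ℤ_7 to 1/(1 − a) = 1/(1 − 21) = -1/20. Expand this rational in ℤ_7: compute digits iteratively via d_i = x_i mod 7, x_{i+1} = (x_i − d_i)/7. The first 3 digits are (1, 3, 2).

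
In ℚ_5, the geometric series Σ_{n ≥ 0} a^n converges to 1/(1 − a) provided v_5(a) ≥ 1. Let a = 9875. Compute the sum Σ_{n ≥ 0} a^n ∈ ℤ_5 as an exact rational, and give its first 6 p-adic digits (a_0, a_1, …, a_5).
Σ a^n = 1/(1 − a) = -1/9874;  first 6 digits = (1, 0, 0, 4, 0, 3)

v_5(a) = 3 ≥ 1, so the series converges in ℤ_5 to 1/(1 − a) = 1/(1 − 9875) = -1/9874. Expand this rational in ℤ_5: compute digits iteratively via d_i = x_i mod 5, x_{i+1} = (x_i − d_i)/5. The first 6 digits are (1, 0, 0, 4, 0, 3).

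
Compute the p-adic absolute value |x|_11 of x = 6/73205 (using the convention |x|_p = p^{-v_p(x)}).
|6/73205|_11 = 14641

Step 1 — compute v_11(x) by factoring powers of 11 out of the numerator and denominator: v_11(6/73205) = -4. Step 2 — apply |x|_p = p^{-v_p(x)} = 11^{4} = 14641.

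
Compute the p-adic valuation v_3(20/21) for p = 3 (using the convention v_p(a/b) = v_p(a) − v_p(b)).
v_3(20/21) = -1

Factor powers of 3 from the numerator and denominator of the reduced fraction: 20 = 3^0 · 20 and 21 = 3^1 · 7. Apply v_p(a/b) = v_p(a) − v_p(b): v_3(20/21) = 0 − 1 = -1.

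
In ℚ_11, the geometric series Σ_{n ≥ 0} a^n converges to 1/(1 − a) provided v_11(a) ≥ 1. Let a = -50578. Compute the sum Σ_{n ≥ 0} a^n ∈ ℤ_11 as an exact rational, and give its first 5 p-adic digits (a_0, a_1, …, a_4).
Σ a^n = 1/(1 − a) = 1/50579;  first 5 digits = (1, 0, 0, 6, 7)

v_11(a) = 3 ≥ 1, so the series converges in ℤ_11 to 1/(1 − a) = 1/(1 − (-50578)) = 1/50579. Expand this rational in ℤ_11: compute digits iteratively via d_i = x_i mod 11, x_{i+1} = (x_i − d_i)/11. The first 5 digits are (1, 0, 0, 6, 7).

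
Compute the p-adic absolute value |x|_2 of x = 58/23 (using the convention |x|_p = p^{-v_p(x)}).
|58/23|_2 = 1/2

Step 1 — compute v_2(x) by factoring powers of 2 out of the numerator and denominator: v_2(58/23) = 1. Step 2 — apply |x|_p = p^{-v_p(x)} = 2^{-1} = 1/2.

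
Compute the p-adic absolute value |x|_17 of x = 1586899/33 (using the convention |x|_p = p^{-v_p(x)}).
|1586899/33|_17 = 1/83521

Step 1 — compute v_17(x) by factoring powers of 17 out of the numerator and denominator: v_17(1586899/33) = 4. Step 2 — apply |x|_p = p^{-v_p(x)} = 17^{-4} = 1/83521.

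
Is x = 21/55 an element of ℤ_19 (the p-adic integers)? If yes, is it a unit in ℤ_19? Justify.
x ∈ ℤ_19^× (unit); v_19(x) = 0

ℤ_19 = {x ∈ ℚ_19 : v_19(x) ≥ 0} and ℤ_19^× = {x ∈ ℤ_19 : v_19(x) = 0}. Here v_19(21/55) = v_19(num) − v_19(den) = 0; compare against these criteria.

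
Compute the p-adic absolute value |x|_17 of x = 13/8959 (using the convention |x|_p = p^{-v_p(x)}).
|13/8959|_17 = 289

Step 1 — compute v_17(x) by factoring powers of 17 out of the numerator and denominator: v_17(13/8959) = -2. Step 2 — apply |x|_p = p^{-v_p(x)} = 17^{2} = 289.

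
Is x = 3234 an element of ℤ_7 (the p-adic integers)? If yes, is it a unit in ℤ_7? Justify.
x ∈ ℤ_7 but not a unit; v_7(x) = 2 > 0

ℤ_7 = {x ∈ ℚ_7 : v_7(x) ≥ 0} and ℤ_7^× = {x ∈ ℤ_7 : v_7(x) = 0}. Here v_7(3234) = v_7(num) − v_7(den) = 2; compare against these criteria.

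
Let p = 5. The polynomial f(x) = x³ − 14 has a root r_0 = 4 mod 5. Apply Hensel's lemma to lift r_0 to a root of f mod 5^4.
r_3 = 29 (mod 625)

Hensel: r_{i+1} = r_i − f(r_i)/f′(r_i) mod 5^{i+2}, where f′(x) = 3x². Iterate:
  r_0 = 4 (mod 5)
  r_1 = 4 (mod 25)
  r_2 = 29 (mod 125)
  r_3 = 29 (mod 625)
Final: r = 29 with f(r) ≡ 0 mod 5^4.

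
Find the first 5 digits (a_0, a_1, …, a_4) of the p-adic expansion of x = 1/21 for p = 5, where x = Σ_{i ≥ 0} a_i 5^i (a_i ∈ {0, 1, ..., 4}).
(a_0, …, a_4) = (1, 1, 0, 4, 3)

v_5(1/21) = 0 (numerator and denominator both coprime to 5), so x ∈ ℤ_5^×. Compute digits iteratively via a_i = x_i mod 5, x_{i+1} = (x_i − a_i)/5, with x_0 = x:
  x_0 = 1/21;  a_0 = 1;  x_1 = (x_0 − 1)/5 = -4/21
  x_1 = -4/21;  a_1 = 1;  x_2 = (x_1 − 1)/5 = -5/21
  x_2 = -5/21;  a_2 = 0;  x_3 = (x_2 − 0)/5 = -1/21
  x_3 = -1/21;  a_3 = 4;  x_4 = (x_3 − 4)/5 = -17/21
  x_4 = -17/21;  a_4 = 3;  x_5 = (x_4 − 3)/5 = -16/21
Digits: (1, 1, 0, 4, 3).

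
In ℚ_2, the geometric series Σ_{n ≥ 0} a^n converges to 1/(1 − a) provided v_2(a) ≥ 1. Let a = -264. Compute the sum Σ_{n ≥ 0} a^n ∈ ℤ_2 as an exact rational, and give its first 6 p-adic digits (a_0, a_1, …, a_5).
Σ a^n = 1/(1 − a) = 1/265;  first 6 digits = (1, 0, 0, 1, 1, 1)

v_2(a) = 3 ≥ 1, so the series converges in ℤ_2 to 1/(1 − a) = 1/(1 − (-264)) = 1/265. Expand this rational in ℤ_2: compute digits iteratively via d_i = x_i mod 2, x_{i+1} = (x_i − d_i)/2. The first 6 digits are (1, 0, 0, 1, 1, 1).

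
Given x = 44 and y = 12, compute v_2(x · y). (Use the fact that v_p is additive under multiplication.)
v_2(528) = 4

v_p(x) = 2 (factor: 44 = 2^2 · 11); v_p(y) = 2 (factor: 12 = 2^2 · 3). Additivity: v_p(xy) = v_p(x) + v_p(y) = 2 + 2 = 4. (Direct check: xy = 528 = 2^4 · (33).)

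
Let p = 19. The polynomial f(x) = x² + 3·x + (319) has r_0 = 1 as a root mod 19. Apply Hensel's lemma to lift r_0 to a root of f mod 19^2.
r_1 = 153 (mod 361)

Hensel: r_{i+1} = r_i − f(r_i)·(f′(r_i))^{-1} mod 19^{i+2}, f′(x) = 2x + 3. Iterate:
  r_0 = 1 (mod 19)
  r_1 = 153 (mod 361)
Final: r = 153 satisfies f(r) ≡ 0 mod 19^2.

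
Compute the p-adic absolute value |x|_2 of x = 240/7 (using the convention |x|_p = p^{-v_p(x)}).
|240/7|_2 = 1/16

Step 1 — compute v_2(x) by factoring powers of 2 out of the numerator and denominator: v_2(240/7) = 4. Step 2 — apply |x|_p = p^{-v_p(x)} = 2^{-4} = 1/16.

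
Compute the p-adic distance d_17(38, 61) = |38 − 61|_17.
d_17(38, 61) = 1

Step 1 — x − y = 38 − 61 = -23. Step 2 — v_17(-23) = 0 (factor: -23 = −(17^0 · 23); the sign does not affect v_p). Step 3 — |x − y|_17 = 17^{0} = 1.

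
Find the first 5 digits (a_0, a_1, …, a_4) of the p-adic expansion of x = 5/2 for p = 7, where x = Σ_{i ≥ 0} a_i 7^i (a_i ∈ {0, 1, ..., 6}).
(a_0, …, a_4) = (6, 3, 3, 3, 3)

v_7(5/2) = 0 (numerator and denominator both coprime to 7), so x ∈ ℤ_7^×. Compute digits iteratively via a_i = x_i mod 7, x_{i+1} = (x_i − a_i)/7, with x_0 = x:
  x_0 = 5/2;  a_0 = 6;  x_1 = (x_0 − 6)/7 = -1/2
  x_1 = -1/2;  a_1 = 3;  x_2 = (x_1 − 3)/7 = -1/2
  x_2 = -1/2;  a_2 = 3;  x_3 = (x_2 − 3)/7 = -1/2
  x_3 = -1/2;  a_3 = 3;  x_4 = (x_3 − 3)/7 = -1/2
  x_4 = -1/2;  a_4 = 3;  x_5 = (x_4 − 3)/7 = -1/2
Digits: (6, 3, 3, 3, 3).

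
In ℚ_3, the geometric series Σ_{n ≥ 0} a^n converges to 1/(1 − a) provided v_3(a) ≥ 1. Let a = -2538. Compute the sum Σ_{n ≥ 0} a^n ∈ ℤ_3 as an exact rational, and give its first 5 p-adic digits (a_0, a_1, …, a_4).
Σ a^n = 1/(1 − a) = 1/2539;  first 5 digits = (1, 0, 0, 2, 1)

v_3(a) = 3 ≥ 1, so the series converges in ℤ_3 to 1/(1 − a) = 1/(1 − (-2538)) = 1/2539. Expand this rational in ℤ_3: compute digits iteratively via d_i = x_i mod 3, x_{i+1} = (x_i − d_i)/3. The first 5 digits are (1, 0, 0, 2, 1).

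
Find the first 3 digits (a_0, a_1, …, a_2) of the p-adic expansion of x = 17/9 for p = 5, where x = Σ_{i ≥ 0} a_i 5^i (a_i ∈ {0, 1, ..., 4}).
(a_0, …, a_2) = (3, 2, 4)

v_5(17/9) = 0 (numerator and denominator both coprime to 5), so x ∈ ℤ_5^×. Compute digits iteratively via a_i = x_i mod 5, x_{i+1} = (x_i − a_i)/5, with x_0 = x:
  x_0 = 17/9;  a_0 = 3;  x_1 = (x_0 − 3)/5 = -2/9
  x_1 = -2/9;  a_1 = 2;  x_2 = (x_1 − 2)/5 = -4/9
  x_2 = -4/9;  a_2 = 4;  x_3 = (x_2 − 4)/5 = -8/9
Digits: (3, 2, 4).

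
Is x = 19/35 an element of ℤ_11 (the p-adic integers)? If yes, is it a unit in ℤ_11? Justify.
x ∈ ℤ_11^× (unit); v_11(x) = 0

ℤ_11 = {x ∈ ℚ_11 : v_11(x) ≥ 0} and ℤ_11^× = {x ∈ ℤ_11 : v_11(x) = 0}. Here v_11(19/35) = v_11(num) − v_11(den) = 0; compare against these criteria.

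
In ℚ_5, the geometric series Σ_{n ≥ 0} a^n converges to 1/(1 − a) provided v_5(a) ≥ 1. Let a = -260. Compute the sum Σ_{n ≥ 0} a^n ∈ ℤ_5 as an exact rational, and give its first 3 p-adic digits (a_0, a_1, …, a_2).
Σ a^n = 1/(1 − a) = 1/261;  first 3 digits = (1, 3, 3)

v_5(a) = 1 ≥ 1, so the series converges in ℤ_5 to 1/(1 − a) = 1/(1 − (-260)) = 1/261. Expand this rational in ℤ_5: compute digits iteratively via d_i = x_i mod 5, x_{i+1} = (x_i − d_i)/5. The first 3 digits are (1, 3, 3).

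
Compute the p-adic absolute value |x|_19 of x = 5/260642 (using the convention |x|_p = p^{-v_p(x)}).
|5/260642|_19 = 130321

Step 1 — compute v_19(x) by factoring powers of 19 out of the numerator and denominator: v_19(5/260642) = -4. Step 2 — apply |x|_p = p^{-v_p(x)} = 19^{4} = 130321.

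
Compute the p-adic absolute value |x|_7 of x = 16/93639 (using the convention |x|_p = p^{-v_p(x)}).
|16/93639|_7 = 2401

Step 1 — compute v_7(x) by factoring powers of 7 out of the numerator and denominator: v_7(16/93639) = -4. Step 2 — apply |x|_p = p^{-v_p(x)} = 7^{4} = 2401.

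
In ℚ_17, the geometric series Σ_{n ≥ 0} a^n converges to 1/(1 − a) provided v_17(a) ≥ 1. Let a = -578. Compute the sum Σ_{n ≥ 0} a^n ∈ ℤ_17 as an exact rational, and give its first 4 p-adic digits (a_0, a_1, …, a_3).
Σ a^n = 1/(1 − a) = 1/579;  first 4 digits = (1, 0, 15, 16)

v_17(a) = 2 ≥ 1, so the series converges in ℤ_17 to 1/(1 − a) = 1/(1 − (-578)) = 1/579. Expand this rational in ℤ_17: compute digits iteratively via d_i = x_i mod 17, x_{i+1} = (x_i − d_i)/17. The first 4 digits are (1, 0, 15, 16).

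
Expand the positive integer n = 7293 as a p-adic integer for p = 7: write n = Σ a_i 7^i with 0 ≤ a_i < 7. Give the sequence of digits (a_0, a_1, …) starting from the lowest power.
(a_0, a_1, …) = (6, 5, 1, 0, 3)

Repeated division by 7 gives the digits low-to-high: 7293 = 6 + 5·7^1 + 1·7^2 + 3·7^4. Digit sequence: (6, 5, 1, 0, 3).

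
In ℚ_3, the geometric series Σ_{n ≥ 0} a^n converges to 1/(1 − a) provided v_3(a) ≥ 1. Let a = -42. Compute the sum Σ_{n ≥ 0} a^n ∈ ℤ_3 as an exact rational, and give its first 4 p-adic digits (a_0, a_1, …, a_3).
Σ a^n = 1/(1 − a) = 1/43;  first 4 digits = (1, 1, 2, 1)

v_3(a) = 1 ≥ 1, so the series converges in ℤ_3 to 1/(1 − a) = 1/(1 − (-42)) = 1/43. Expand this rational in ℤ_3: compute digits iteratively via d_i = x_i mod 3, x_{i+1} = (x_i − d_i)/3. The first 4 digits are (1, 1, 2, 1).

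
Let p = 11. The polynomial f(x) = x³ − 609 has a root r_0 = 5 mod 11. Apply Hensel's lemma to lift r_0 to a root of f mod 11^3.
r_2 = 1094 (mod 1331)

Hensel: r_{i+1} = r_i − f(r_i)/f′(r_i) mod 11^{i+2}, where f′(x) = 3x². Iterate:
  r_0 = 5 (mod 11)
  r_1 = 5 (mod 121)
  r_2 = 1094 (mod 1331)
Final: r = 1094 with f(r) ≡ 0 mod 11^3.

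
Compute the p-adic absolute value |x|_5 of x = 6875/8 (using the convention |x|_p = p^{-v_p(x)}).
|6875/8|_5 = 1/625

Step 1 — compute v_5(x) by factoring powers of 5 out of the numerator and denominator: v_5(6875/8) = 4. Step 2 — apply |x|_p = p^{-v_p(x)} = 5^{-4} = 1/625.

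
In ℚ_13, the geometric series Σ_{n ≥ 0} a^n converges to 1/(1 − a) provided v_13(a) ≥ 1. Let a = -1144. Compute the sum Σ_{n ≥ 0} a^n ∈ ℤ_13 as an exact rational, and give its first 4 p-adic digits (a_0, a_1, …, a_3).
Σ a^n = 1/(1 − a) = 1/1145;  first 4 digits = (1, 3, 2, 11)

v_13(a) = 1 ≥ 1, so the series converges in ℤ_13 to 1/(1 − a) = 1/(1 − (-1144)) = 1/1145. Expand this rational in ℤ_13: compute digits iteratively via d_i = x_i mod 13, x_{i+1} = (x_i − d_i)/13. The first 4 digits are (1, 3, 2, 11).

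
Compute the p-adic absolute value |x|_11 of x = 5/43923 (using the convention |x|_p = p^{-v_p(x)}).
|5/43923|_11 = 14641

Step 1 — compute v_11(x) by factoring powers of 11 out of the numerator and denominator: v_11(5/43923) = -4. Step 2 — apply |x|_p = p^{-v_p(x)} = 11^{4} = 14641.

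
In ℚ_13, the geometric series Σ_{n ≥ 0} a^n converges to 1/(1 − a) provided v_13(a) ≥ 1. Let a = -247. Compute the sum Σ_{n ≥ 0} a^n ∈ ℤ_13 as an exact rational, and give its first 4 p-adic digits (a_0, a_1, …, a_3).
Σ a^n = 1/(1 − a) = 1/248;  first 4 digits = (1, 7, 8, 6)

v_13(a) = 1 ≥ 1, so the series converges in ℤ_13 to 1/(1 − a) = 1/(1 − (-247)) = 1/248. Expand this rational in ℤ_13: compute digits iteratively via d_i = x_i mod 13, x_{i+1} = (x_i − d_i)/13. The first 4 digits are (1, 7, 8, 6).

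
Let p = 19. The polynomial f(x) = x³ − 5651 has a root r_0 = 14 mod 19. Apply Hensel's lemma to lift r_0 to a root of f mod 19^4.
r_3 = 76527 (mod 130321)

Hensel: r_{i+1} = r_i − f(r_i)/f′(r_i) mod 19^{i+2}, where f′(x) = 3x². Iterate:
  r_0 = 14 (mod 19)
  r_1 = 356 (mod 361)
  r_2 = 1078 (mod 6859)
  r_3 = 76527 (mod 130321)
Final: r = 76527 with f(r) ≡ 0 mod 19^4.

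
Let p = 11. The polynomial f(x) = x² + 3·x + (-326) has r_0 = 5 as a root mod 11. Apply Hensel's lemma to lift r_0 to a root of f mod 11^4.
r_3 = 6440 (mod 14641)

Hensel: r_{i+1} = r_i − f(r_i)·(f′(r_i))^{-1} mod 11^{i+2}, f′(x) = 2x + 3. Iterate:
  r_0 = 5 (mod 11)
  r_1 = 27 (mod 121)
  r_2 = 1116 (mod 1331)
  r_3 = 6440 (mod 14641)
Final: r = 6440 satisfies f(r) ≡ 0 mod 11^4.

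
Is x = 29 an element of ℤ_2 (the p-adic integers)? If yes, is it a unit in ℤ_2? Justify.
x ∈ ℤ_2^× (unit); v_2(x) = 0

ℤ_2 = {x ∈ ℚ_2 : v_2(x) ≥ 0} and ℤ_2^× = {x ∈ ℤ_2 : v_2(x) = 0}. Here v_2(29) = v_2(num) − v_2(den) = 0; compare against these criteria.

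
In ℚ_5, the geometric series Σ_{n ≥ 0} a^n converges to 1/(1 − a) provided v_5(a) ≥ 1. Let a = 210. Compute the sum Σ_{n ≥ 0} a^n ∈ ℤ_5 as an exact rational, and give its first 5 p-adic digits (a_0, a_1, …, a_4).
Σ a^n = 1/(1 − a) = -1/209;  first 5 digits = (1, 2, 2, 2, 4)

v_5(a) = 1 ≥ 1, so the series converges in ℤ_5 to 1/(1 − a) = 1/(1 − 210) = -1/209. Expand this rational in ℤ_5: compute digits iteratively via d_i = x_i mod 5, x_{i+1} = (x_i − d_i)/5. The first 5 digits are (1, 2, 2, 2, 4).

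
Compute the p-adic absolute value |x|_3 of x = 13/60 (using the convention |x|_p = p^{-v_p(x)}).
|13/60|_3 = 3

Step 1 — compute v_3(x) by factoring powers of 3 out of the numerator and denominator: v_3(13/60) = -1. Step 2 — apply |x|_p = p^{-v_p(x)} = 3^{1} = 3.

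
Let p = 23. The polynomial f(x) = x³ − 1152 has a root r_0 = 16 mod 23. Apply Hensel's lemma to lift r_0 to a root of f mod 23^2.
r_1 = 453 (mod 529)

Hensel: r_{i+1} = r_i − f(r_i)/f′(r_i) mod 23^{i+2}, where f′(x) = 3x². Iterate:
  r_0 = 16 (mod 23)
  r_1 = 453 (mod 529)
Final: r = 453 with f(r) ≡ 0 mod 23^2.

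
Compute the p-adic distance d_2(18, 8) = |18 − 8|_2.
d_2(18, 8) = 1/2

Step 1 — x − y = 18 − 8 = 10. Step 2 — v_2(10) = 1 (factor: 10 = (2^1 · 5); the sign does not affect v_p). Step 3 — |x − y|_2 = 2^{-1} = 1/2.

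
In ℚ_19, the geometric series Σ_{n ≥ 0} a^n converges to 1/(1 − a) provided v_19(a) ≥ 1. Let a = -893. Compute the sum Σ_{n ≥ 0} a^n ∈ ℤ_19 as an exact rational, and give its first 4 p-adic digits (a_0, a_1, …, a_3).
Σ a^n = 1/(1 − a) = 1/894;  first 4 digits = (1, 10, 2, 14)

v_19(a) = 1 ≥ 1, so the series converges in ℤ_19 to 1/(1 − a) = 1/(1 − (-893)) = 1/894. Expand this rational in ℤ_19: compute digits iteratively via d_i = x_i mod 19, x_{i+1} = (x_i − d_i)/19. The first 4 digits are (1, 10, 2, 14).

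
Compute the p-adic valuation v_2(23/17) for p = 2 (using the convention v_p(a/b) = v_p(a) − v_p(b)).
v_2(23/17) = 0

Factor powers of 2 from the numerator and denominator of the reduced fraction: 23 = 2^0 · 23 and 17 = 2^0 · 17. Apply v_p(a/b) = v_p(a) − v_p(b): v_2(23/17) = 0 − 0 = 0.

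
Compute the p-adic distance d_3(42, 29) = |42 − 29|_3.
d_3(42, 29) = 1

Step 1 — x − y = 42 − 29 = 13. Step 2 — v_3(13) = 0 (factor: 13 = (3^0 · 13); the sign does not affect v_p). Step 3 — |x − y|_3 = 3^{0} = 1.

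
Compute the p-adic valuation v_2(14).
v_2(14) = 1

v_2(n) is the largest exponent k such that 2^k divides n. Factor out: 14 = 2^1 · 7. (Sign doesn't affect v_p.) So v_2(14) = 1.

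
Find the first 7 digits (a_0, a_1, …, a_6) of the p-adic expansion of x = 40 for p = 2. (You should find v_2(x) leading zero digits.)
(a_0, …, a_6) = (0, 0, 0, 1, 0, 1, 0)

v_2(40) = 3, so a_0 = ... = a_2 = 0. Factor out: x = 2^3 · u with u = 5 a unit in ℤ_2. Expand u iteratively via a_{v+i} = u_i mod 2, u_{i+1} = (u_i − a_{v+i})/2:
  u_0 = 5;  a_3 = 1;  u_1 = (u_0 − 1)/2 = 2
  u_1 = 2;  a_4 = 0;  u_2 = (u_1 − 0)/2 = 1
  u_2 = 1;  a_5 = 1;  u_3 = (u_2 − 1)/2 = 0
  u_3 = 0;  a_6 = 0;  u_4 = (u_3 − 0)/2 = 0
Digits: (0, 0, 0, 1, 0, 1, 0).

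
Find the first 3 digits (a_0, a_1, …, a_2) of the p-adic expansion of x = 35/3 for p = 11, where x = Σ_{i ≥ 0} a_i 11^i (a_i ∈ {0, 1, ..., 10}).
(a_0, …, a_2) = (8, 4, 7)

v_11(35/3) = 0 (numerator and denominator both coprime to 11), so x ∈ ℤ_11^×. Compute digits iteratively via a_i = x_i mod 11, x_{i+1} = (x_i − a_i)/11, with x_0 = x:
  x_0 = 35/3;  a_0 = 8;  x_1 = (x_0 − 8)/11 = 1/3
  x_1 = 1/3;  a_1 = 4;  x_2 = (x_1 − 4)/11 = -1/3
  x_2 = -1/3;  a_2 = 7;  x_3 = (x_2 − 7)/11 = -2/3
Digits: (8, 4, 7).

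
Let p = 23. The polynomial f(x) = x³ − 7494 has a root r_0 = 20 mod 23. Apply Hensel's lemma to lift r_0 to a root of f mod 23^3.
r_2 = 7564 (mod 12167)

Hensel: r_{i+1} = r_i − f(r_i)/f′(r_i) mod 23^{i+2}, where f′(x) = 3x². Iterate:
  r_0 = 20 (mod 23)
  r_1 = 158 (mod 529)
  r_2 = 7564 (mod 12167)
Final: r = 7564 with f(r) ≡ 0 mod 23^3.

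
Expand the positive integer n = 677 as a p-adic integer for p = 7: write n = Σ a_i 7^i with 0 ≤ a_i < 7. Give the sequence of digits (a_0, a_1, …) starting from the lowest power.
(a_0, a_1, …) = (5, 5, 6, 1)

Repeated division by 7 gives the digits low-to-high: 677 = 5 + 5·7^1 + 6·7^2 + 1·7^3. Digit sequence: (5, 5, 6, 1).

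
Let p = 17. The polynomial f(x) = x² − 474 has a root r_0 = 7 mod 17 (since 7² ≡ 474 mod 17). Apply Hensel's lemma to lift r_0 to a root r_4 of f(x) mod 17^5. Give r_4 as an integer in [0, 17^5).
r_4 = 76354 (mod 1419857)

Hensel's recurrence: r_{i+1} = r_i − f(r_i)·(f′(r_i))^{-1} mod 17^{i+2}, with f′(x) = 2x. Iterate:
  r_0 = 7 (mod 17)
  r_1 = 58 (mod 289)
  r_2 = 2659 (mod 4913)
  r_3 = 76354 (mod 83521)
  r_4 = 76354 (mod 1419857)
Final: r_4 = 76354, and one checks f(r_4) ≡ 0 mod 17^5.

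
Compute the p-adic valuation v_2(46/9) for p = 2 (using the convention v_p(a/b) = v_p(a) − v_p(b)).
v_2(46/9) = 1

Factor powers of 2 from the numerator and denominator of the reduced fraction: 46 = 2^1 · 23 and 9 = 2^0 · 9. Apply v_p(a/b) = v_p(a) − v_p(b): v_2(46/9) = 1 − 0 = 1.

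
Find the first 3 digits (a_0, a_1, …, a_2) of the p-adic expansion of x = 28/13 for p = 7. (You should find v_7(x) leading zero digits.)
(a_0, …, a_2) = (0, 3, 5)

v_7(28/13) = 1, so a_0 = ... = a_0 = 0. Factor out: x = 7^1 · u with u = 4/13 a unit in ℤ_7. Expand u iteratively via a_{v+i} = u_i mod 7, u_{i+1} = (u_i − a_{v+i})/7:
  u_0 = 4/13;  a_1 = 3;  u_1 = (u_0 − 3)/7 = -5/13
  u_1 = -5/13;  a_2 = 5;  u_2 = (u_1 − 5)/7 = -10/13
Digits: (0, 3, 5).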